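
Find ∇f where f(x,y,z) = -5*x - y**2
(-5, -2*y, 0)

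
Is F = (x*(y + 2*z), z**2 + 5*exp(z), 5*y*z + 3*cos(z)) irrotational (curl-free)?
No, ∇×F = (3*z - 5*exp(z), 2*x, -x)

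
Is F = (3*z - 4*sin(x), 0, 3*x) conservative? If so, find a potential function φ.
Yes, F is conservative. φ = 3*x*z + 4*cos(x)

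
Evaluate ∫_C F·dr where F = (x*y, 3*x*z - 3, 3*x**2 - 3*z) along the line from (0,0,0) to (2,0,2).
2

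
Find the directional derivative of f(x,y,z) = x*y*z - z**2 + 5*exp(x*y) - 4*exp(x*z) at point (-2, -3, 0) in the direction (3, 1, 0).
-11*sqrt(10)*exp(6)/2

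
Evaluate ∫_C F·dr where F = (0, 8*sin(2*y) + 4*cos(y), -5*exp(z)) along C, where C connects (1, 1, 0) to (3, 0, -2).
-4*sin(1) + 4*cos(2) - 5*exp(-2) + 1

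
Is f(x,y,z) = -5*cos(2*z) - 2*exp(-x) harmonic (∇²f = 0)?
No, ∇²f = 20*cos(2*z) - 2*exp(-x)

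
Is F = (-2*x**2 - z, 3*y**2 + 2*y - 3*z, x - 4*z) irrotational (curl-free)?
No, ∇×F = (3, -2, 0)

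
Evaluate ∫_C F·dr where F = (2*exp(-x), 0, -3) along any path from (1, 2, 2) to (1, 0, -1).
9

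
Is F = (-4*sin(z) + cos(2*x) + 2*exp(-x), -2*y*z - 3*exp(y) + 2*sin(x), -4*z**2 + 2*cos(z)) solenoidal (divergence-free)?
No, ∇·F = -10*z - 3*exp(y) - 2*sin(2*x) - 2*sin(z) - 2*exp(-x)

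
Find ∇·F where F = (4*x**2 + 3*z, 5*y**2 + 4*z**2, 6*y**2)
8*x + 10*y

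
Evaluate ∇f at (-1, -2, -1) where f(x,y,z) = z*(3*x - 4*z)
(-3, 0, 5)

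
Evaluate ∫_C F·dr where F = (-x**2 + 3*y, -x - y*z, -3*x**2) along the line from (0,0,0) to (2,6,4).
-164/3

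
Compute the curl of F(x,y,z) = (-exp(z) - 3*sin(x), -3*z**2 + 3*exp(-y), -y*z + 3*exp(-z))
(5*z, -exp(z), 0)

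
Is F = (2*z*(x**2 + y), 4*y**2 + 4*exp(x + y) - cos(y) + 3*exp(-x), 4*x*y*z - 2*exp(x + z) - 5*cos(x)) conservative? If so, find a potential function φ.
No, ∇×F = (4*x*z, 2*x**2 - 4*y*z + 2*y + 2*exp(x + z) - 5*sin(x), -2*z + 4*exp(x + y) - 3*exp(-x)) ≠ 0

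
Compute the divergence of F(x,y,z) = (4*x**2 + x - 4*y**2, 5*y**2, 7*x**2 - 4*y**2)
8*x + 10*y + 1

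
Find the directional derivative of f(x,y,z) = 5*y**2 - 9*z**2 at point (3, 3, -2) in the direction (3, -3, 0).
-15*sqrt(2)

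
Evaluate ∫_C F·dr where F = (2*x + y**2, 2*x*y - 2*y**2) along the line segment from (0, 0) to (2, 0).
4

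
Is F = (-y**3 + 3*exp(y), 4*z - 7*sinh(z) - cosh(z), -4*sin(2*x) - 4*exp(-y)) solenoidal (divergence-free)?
Yes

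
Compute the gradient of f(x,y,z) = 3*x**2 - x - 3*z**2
(6*x - 1, 0, -6*z)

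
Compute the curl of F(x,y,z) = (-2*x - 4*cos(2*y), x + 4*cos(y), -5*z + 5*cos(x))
(0, 5*sin(x), 1 - 8*sin(2*y))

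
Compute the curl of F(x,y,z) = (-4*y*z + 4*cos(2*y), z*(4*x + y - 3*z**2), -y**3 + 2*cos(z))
(-4*x - 3*y**2 - y + 9*z**2, -4*y, 8*z + 8*sin(2*y))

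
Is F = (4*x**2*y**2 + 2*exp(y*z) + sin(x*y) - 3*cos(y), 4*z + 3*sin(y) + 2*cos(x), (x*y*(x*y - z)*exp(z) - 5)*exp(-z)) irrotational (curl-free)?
No, ∇×F = (2*x**2*y - x*z - 4, y*(-2*x*y + z + 2*exp(y*z)), -8*x**2*y - x*cos(x*y) - 2*z*exp(y*z) - 2*sin(x) - 3*sin(y))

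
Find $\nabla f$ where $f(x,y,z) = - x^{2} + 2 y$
(-2*x, 2, 0)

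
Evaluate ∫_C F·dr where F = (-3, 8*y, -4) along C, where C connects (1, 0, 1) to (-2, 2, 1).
25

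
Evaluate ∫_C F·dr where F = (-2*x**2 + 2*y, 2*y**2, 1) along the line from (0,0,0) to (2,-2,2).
-38/3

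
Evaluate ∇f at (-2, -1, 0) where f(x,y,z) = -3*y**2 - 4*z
(0, 6, -4)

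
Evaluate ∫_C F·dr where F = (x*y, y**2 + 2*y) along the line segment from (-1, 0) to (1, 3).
19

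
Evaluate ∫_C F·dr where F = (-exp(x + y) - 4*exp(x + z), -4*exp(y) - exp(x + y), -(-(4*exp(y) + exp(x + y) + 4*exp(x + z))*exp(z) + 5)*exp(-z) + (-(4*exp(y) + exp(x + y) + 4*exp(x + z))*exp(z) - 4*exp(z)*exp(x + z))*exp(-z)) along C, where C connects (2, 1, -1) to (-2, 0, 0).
-5*exp(-2) + 1 + 3*E + exp(3)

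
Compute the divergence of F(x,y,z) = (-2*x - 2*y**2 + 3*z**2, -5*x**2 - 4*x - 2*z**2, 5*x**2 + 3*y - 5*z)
-7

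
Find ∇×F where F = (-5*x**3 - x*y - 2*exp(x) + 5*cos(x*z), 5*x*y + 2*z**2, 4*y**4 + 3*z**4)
(16*y**3 - 4*z, -5*x*sin(x*z), x + 5*y)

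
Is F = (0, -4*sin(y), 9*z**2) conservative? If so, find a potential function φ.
Yes, F is conservative. φ = 3*z**3 + 4*cos(y)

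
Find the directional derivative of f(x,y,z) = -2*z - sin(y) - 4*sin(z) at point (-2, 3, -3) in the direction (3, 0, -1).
sqrt(10)*(2*cos(3) + 1)/5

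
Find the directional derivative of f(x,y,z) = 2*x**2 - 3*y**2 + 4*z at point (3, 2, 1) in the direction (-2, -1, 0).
-12*sqrt(5)/5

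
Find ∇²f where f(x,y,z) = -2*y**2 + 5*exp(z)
5*exp(z) - 4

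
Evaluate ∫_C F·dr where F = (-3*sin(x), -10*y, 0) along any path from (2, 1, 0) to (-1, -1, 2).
-3*cos(2) + 3*cos(1)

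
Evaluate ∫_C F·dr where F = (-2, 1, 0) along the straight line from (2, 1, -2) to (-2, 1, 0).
8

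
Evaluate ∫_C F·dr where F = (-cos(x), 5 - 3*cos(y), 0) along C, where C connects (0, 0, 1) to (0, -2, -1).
-10 + 3*sin(2)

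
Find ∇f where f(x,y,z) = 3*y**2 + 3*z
(0, 6*y, 3)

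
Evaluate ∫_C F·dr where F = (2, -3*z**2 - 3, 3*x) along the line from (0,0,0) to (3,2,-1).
-13/2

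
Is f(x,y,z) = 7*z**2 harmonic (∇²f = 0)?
No, ∇²f = 14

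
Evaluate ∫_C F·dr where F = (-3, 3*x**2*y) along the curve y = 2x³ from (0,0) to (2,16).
1146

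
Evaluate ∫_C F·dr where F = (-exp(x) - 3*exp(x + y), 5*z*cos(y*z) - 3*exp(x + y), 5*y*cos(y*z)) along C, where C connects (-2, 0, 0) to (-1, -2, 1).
-5*sin(2) - exp(-1) - 3*exp(-3) + 4*exp(-2)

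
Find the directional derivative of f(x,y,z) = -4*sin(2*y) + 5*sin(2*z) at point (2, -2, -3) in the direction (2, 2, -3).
-2*sqrt(17)*(8*cos(4) + 15*cos(6))/17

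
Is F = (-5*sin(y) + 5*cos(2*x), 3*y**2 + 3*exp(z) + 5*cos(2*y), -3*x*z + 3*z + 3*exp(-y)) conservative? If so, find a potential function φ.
No, ∇×F = (-3*exp(z) - 3*exp(-y), 3*z, 5*cos(y)) ≠ 0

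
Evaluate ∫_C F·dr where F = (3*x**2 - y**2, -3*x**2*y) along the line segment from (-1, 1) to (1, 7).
-60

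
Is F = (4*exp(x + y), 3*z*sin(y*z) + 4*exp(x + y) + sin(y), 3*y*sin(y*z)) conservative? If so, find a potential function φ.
Yes, F is conservative. φ = 4*exp(x + y) - cos(y) - 3*cos(y*z)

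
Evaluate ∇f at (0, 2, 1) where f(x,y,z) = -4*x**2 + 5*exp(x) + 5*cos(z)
(5, 0, -5*sin(1))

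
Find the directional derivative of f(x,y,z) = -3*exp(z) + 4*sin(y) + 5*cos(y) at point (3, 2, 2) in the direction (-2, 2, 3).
sqrt(17)*(-9*exp(2) - 10*sin(2) + 8*cos(2))/17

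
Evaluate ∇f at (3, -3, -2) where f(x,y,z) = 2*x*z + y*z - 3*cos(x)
(-4 + 3*sin(3), -2, 3)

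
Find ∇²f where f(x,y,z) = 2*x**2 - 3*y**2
-2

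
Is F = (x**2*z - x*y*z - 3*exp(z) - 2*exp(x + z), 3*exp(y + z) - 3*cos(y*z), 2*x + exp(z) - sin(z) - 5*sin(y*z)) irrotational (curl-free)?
No, ∇×F = (-3*y*sin(y*z) - 5*z*cos(y*z) - 3*exp(y + z), x**2 - x*y - 3*exp(z) - 2*exp(x + z) - 2, x*z)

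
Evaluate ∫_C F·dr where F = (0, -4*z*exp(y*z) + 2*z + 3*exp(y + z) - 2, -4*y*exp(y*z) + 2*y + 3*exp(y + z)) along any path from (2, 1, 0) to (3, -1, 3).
-3*E - 4*exp(-3) + 2 + 3*exp(2)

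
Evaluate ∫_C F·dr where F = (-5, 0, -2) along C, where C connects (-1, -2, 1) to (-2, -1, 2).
3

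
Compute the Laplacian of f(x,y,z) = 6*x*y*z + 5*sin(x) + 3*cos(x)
-5*sin(x) - 3*cos(x)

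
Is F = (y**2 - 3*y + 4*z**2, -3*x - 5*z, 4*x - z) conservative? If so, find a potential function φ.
No, ∇×F = (5, 8*z - 4, -2*y) ≠ 0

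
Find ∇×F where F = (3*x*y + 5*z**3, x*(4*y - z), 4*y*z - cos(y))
(x + 4*z + sin(y), 15*z**2, -3*x + 4*y - z)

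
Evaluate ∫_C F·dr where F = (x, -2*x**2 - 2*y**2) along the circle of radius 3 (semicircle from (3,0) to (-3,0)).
0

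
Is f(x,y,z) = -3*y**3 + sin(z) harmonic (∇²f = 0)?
No, ∇²f = -18*y - sin(z)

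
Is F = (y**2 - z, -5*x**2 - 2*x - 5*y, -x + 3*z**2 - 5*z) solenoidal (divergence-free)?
No, ∇·F = 6*z - 10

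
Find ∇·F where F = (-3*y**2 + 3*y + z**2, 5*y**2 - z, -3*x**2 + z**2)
10*y + 2*z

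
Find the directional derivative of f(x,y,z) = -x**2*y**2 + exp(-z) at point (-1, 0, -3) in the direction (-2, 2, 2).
-sqrt(3)*exp(3)/3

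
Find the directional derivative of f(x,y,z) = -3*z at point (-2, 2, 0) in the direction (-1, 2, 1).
-sqrt(6)/2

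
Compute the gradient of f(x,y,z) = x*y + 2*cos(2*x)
(y - 4*sin(2*x), x, 0)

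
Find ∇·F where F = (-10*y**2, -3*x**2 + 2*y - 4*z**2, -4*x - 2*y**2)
2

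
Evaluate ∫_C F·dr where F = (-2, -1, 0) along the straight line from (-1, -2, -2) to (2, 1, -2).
-9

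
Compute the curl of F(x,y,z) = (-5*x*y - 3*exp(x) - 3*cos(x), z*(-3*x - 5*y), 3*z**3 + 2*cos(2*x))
(3*x + 5*y, 4*sin(2*x), 5*x - 3*z)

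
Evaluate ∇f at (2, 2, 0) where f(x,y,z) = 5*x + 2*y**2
(5, 8, 0)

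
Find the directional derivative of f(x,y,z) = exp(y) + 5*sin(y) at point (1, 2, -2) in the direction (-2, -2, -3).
-2*sqrt(17)*(5*cos(2) + exp(2))/17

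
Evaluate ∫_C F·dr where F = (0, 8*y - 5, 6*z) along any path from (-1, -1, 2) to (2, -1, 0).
-12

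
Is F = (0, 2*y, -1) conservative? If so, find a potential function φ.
Yes, F is conservative. φ = y**2 - z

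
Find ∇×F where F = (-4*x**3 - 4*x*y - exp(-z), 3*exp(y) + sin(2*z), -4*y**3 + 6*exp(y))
(-12*y**2 + 6*exp(y) - 2*cos(2*z), exp(-z), 4*x)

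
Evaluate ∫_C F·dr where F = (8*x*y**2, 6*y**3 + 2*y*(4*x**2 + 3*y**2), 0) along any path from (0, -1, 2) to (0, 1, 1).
0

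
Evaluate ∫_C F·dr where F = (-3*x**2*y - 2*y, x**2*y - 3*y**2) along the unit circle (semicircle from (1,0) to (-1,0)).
11*pi/8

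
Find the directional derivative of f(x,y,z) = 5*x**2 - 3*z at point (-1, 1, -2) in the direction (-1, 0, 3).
sqrt(10)/10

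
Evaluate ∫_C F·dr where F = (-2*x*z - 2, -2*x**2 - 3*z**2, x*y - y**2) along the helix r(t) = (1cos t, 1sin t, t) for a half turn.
4 + 5*pi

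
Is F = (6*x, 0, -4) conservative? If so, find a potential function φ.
Yes, F is conservative. φ = 3*x**2 - 4*z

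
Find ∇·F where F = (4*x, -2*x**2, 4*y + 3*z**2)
6*z + 4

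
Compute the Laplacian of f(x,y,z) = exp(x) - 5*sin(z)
exp(x) + 5*sin(z)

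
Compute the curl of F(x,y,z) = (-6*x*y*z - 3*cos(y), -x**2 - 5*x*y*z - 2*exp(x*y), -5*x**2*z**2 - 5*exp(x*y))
(5*x*(y - exp(x*y)), -6*x*y + 10*x*z**2 + 5*y*exp(x*y), 6*x*z - 2*x - 5*y*z - 2*y*exp(x*y) - 3*sin(y))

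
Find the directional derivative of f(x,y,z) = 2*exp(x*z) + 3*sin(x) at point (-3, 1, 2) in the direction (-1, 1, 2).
-sqrt(6)*(3*exp(6)*cos(3) + 16)*exp(-6)/6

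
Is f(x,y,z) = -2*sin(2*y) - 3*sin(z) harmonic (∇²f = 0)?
No, ∇²f = 8*sin(2*y) + 3*sin(z)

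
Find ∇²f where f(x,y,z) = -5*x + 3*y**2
6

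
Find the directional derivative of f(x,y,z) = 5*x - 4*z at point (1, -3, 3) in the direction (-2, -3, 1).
-sqrt(14)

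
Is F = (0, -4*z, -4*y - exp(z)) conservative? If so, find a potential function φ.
Yes, F is conservative. φ = -4*y*z - exp(z)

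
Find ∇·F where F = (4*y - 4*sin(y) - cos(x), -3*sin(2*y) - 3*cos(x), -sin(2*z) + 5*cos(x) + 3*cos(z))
sin(x) - 3*sin(z) - 6*cos(2*y) - 2*cos(2*z)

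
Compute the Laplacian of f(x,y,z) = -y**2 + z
-2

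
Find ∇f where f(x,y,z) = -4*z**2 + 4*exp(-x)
(-4*exp(-x), 0, -8*z)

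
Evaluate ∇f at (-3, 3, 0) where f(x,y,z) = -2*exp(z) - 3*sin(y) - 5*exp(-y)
(0, 5*exp(-3) - 3*cos(3), -2)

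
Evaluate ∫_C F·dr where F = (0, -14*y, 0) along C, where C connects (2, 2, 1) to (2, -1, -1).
21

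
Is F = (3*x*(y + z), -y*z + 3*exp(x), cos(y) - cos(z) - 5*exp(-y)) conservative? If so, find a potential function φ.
No, ∇×F = (y - sin(y) + 5*exp(-y), 3*x, -3*x + 3*exp(x)) ≠ 0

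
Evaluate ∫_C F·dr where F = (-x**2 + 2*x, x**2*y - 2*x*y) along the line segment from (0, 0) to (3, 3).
9/4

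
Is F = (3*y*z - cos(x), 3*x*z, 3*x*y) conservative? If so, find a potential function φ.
Yes, F is conservative. φ = 3*x*y*z - sin(x)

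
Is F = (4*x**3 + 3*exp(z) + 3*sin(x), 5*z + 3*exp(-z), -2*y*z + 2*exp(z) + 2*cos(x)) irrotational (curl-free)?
No, ∇×F = (-2*z - 5 + 3*exp(-z), 3*exp(z) + 2*sin(x), 0)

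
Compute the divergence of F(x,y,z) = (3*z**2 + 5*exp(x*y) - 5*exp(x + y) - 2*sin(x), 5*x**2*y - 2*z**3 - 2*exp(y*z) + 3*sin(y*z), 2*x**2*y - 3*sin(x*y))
5*x**2 + 5*y*exp(x*y) - 2*z*exp(y*z) + 3*z*cos(y*z) - 5*exp(x + y) - 2*cos(x)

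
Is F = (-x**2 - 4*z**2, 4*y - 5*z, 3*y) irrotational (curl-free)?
No, ∇×F = (8, -8*z, 0)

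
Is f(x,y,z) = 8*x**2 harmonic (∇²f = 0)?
No, ∇²f = 16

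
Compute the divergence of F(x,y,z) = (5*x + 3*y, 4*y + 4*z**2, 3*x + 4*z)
13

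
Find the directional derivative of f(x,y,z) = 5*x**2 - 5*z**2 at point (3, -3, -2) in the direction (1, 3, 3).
90*sqrt(19)/19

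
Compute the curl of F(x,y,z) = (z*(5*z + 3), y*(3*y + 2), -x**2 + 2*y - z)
(2, 2*x + 10*z + 3, 0)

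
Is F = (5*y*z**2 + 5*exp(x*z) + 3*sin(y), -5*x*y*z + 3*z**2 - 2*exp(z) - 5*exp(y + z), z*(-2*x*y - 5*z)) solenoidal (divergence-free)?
No, ∇·F = -2*x*y - 5*x*z + 5*z*exp(x*z) - 10*z - 5*exp(y + z)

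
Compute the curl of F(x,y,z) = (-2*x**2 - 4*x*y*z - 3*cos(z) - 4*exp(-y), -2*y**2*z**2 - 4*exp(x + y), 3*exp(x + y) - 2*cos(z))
(4*y**2*z + 3*exp(x + y), -4*x*y - 3*exp(x + y) + 3*sin(z), 4*((x*z - exp(x + y))*exp(y) - 1)*exp(-y))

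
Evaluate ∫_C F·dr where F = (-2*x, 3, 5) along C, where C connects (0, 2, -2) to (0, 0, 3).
19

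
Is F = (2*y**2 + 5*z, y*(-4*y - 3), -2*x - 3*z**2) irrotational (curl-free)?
No, ∇×F = (0, 7, -4*y)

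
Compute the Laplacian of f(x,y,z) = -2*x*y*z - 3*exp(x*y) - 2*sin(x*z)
-3*x**2*exp(x*y) + 2*x**2*sin(x*z) - 3*y**2*exp(x*y) + 2*z**2*sin(x*z)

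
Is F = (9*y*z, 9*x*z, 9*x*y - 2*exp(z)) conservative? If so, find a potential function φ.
Yes, F is conservative. φ = 9*x*y*z - 2*exp(z)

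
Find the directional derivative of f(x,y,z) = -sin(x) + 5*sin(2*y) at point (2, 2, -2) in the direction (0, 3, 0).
10*cos(4)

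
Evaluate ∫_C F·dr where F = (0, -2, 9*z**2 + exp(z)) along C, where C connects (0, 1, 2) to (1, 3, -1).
-31 - exp(2) + exp(-1)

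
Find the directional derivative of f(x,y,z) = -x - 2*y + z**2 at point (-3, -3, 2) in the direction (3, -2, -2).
-7*sqrt(17)/17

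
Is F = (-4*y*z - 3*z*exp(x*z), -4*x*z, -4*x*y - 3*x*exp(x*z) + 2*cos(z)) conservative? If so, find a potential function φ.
Yes, F is conservative. φ = -4*x*y*z - 3*exp(x*z) + 2*sin(z)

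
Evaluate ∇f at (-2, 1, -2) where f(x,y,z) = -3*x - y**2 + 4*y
(-3, 2, 0)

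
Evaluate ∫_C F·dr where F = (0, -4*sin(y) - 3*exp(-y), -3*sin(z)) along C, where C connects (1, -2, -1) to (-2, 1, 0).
-3*exp(2) + cos(1) + 3*exp(-1) - 4*cos(2) + 3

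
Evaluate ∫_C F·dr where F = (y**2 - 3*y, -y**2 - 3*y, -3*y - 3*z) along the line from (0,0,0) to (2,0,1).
-3/2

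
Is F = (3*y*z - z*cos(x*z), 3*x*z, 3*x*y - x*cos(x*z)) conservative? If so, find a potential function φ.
Yes, F is conservative. φ = 3*x*y*z - sin(x*z)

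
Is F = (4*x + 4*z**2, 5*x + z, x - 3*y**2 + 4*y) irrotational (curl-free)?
No, ∇×F = (3 - 6*y, 8*z - 1, 5)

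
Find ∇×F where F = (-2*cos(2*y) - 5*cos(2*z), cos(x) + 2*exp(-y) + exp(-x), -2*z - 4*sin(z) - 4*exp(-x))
(0, 10*sin(2*z) - 4*exp(-x), -sin(x) - 4*sin(2*y) - exp(-x))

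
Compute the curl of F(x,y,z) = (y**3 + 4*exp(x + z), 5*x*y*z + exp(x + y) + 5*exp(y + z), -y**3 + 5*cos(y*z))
(-5*x*y - 3*y**2 - 5*z*sin(y*z) - 5*exp(y + z), 4*exp(x + z), -3*y**2 + 5*y*z + exp(x + y))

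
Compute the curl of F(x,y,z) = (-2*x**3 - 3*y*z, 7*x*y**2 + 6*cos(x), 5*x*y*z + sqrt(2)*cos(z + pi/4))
(5*x*z, y*(-5*z - 3), 7*y**2 + 3*z - 6*sin(x))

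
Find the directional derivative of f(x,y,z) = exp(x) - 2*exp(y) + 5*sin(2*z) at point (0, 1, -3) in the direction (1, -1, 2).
sqrt(6)*(1 + 2*E + 20*cos(6))/6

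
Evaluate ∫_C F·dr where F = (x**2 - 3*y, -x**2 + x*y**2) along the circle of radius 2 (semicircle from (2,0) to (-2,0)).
-16/3 + 8*pi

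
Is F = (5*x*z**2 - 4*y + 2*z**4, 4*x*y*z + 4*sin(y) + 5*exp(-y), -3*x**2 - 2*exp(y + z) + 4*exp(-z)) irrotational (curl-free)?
No, ∇×F = (-4*x*y - 2*exp(y + z), 10*x*z + 6*x + 8*z**3, 4*y*z + 4)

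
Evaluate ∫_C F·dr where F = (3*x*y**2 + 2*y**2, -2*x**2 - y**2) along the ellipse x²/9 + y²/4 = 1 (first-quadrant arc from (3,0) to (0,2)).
-209/3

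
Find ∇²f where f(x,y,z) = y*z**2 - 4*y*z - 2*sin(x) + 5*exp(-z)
2*y + 2*sin(x) + 5*exp(-z)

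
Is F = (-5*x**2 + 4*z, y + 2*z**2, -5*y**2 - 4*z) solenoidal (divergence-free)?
No, ∇·F = -10*x - 3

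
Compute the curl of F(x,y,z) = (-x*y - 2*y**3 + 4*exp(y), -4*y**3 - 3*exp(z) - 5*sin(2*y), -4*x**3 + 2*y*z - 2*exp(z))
(2*z + 3*exp(z), 12*x**2, x + 6*y**2 - 4*exp(y))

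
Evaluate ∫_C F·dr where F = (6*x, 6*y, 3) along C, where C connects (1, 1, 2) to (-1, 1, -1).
-9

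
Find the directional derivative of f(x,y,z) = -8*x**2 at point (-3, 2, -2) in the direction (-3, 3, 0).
-24*sqrt(2)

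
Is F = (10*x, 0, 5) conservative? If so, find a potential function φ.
Yes, F is conservative. φ = 5*x**2 + 5*z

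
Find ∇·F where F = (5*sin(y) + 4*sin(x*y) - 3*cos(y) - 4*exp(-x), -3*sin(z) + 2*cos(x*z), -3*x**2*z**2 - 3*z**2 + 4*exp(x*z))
-6*x**2*z + 4*x*exp(x*z) + 4*y*cos(x*y) - 6*z + 4*exp(-x)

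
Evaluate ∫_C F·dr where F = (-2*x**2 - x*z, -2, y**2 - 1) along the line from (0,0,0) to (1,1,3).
-17/3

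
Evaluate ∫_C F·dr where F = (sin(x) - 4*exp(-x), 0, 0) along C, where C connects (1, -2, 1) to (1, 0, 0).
0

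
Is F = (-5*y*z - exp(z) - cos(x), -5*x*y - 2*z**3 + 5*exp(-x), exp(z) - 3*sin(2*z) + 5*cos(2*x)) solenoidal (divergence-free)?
No, ∇·F = -5*x + exp(z) + sin(x) - 6*cos(2*z)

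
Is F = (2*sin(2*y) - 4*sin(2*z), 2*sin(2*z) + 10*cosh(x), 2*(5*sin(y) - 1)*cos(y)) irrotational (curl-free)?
No, ∇×F = (2*sin(y) + 10*cos(2*y) - 4*cos(2*z), -8*cos(2*z), -4*cos(2*y) + 10*sinh(x))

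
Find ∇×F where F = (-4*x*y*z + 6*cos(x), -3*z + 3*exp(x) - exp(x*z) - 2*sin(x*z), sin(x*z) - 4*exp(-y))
(x*exp(x*z) + 2*x*cos(x*z) + 3 + 4*exp(-y), -4*x*y - z*cos(x*z), 4*x*z - z*exp(x*z) - 2*z*cos(x*z) + 3*exp(x))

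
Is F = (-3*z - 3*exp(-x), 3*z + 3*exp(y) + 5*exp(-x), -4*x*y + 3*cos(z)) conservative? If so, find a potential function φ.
No, ∇×F = (-4*x - 3, 4*y - 3, -5*exp(-x)) ≠ 0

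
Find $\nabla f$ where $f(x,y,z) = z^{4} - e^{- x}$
(exp(-x), 0, 4*z**3)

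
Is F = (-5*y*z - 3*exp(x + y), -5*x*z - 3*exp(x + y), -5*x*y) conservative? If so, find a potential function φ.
Yes, F is conservative. φ = -5*x*y*z - 3*exp(x + y)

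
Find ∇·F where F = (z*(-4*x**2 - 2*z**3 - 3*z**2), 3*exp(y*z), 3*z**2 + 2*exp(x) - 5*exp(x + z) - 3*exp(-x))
-8*x*z + 3*z*exp(y*z) + 6*z - 5*exp(x + z)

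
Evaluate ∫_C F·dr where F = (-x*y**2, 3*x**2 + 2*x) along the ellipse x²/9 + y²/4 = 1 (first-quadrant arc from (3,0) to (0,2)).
3*pi + 45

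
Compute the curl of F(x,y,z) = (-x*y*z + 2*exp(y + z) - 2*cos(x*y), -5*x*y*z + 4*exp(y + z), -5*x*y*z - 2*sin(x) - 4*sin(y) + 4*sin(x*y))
(5*x*y - 5*x*z + 4*x*cos(x*y) - 4*exp(y + z) - 4*cos(y), -x*y + 5*y*z - 4*y*cos(x*y) + 2*exp(y + z) + 2*cos(x), x*z - 2*x*sin(x*y) - 5*y*z - 2*exp(y + z))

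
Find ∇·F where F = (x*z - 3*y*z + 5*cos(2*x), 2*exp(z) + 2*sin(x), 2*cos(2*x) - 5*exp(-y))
z - 10*sin(2*x)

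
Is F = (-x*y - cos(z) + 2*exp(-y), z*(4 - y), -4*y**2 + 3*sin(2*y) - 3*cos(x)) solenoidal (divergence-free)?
No, ∇·F = -y - z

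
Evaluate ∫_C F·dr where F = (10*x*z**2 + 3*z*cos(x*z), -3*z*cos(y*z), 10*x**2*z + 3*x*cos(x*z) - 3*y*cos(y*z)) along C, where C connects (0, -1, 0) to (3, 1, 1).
-3*sin(1) + 3*sin(3) + 45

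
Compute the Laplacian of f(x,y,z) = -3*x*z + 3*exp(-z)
3*exp(-z)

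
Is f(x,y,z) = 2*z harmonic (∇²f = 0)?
Yes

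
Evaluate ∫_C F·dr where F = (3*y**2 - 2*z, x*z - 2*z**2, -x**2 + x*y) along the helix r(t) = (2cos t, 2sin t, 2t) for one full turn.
8*pi*(-11 + pi)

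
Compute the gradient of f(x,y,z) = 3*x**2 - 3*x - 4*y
(6*x - 3, -4, 0)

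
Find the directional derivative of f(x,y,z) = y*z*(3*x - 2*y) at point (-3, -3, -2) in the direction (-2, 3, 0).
-54*sqrt(13)/13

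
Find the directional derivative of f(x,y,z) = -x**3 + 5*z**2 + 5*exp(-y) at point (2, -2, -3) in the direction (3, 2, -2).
2*sqrt(17)*(12 - 5*exp(2))/17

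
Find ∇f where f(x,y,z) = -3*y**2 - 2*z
(0, -6*y, -2)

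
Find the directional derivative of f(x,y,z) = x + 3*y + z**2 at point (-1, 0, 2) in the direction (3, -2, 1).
sqrt(14)/14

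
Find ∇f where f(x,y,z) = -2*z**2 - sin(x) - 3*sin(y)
(-cos(x), -3*cos(y), -4*z)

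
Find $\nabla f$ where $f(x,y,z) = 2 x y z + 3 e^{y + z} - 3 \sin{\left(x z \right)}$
(z*(2*y - 3*cos(x*z)), 2*x*z + 3*exp(y + z), 2*x*y - 3*x*cos(x*z) + 3*exp(y + z))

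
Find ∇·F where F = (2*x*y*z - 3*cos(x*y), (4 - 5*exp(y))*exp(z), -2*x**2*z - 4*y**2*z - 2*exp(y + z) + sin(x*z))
-2*x**2 + x*cos(x*z) - 4*y**2 + 2*y*z + 3*y*sin(x*y) - 7*exp(y + z)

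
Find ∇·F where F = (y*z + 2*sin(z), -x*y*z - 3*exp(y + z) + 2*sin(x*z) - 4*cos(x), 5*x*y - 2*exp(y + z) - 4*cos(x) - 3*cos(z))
-x*z - 5*exp(y + z) + 3*sin(z)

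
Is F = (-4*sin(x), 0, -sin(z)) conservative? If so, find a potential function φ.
Yes, F is conservative. φ = 4*cos(x) + cos(z)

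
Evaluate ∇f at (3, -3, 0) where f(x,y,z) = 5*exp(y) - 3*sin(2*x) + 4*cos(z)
(-6*cos(6), 5*exp(-3), 0)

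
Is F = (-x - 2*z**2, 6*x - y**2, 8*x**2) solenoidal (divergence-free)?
No, ∇·F = -2*y - 1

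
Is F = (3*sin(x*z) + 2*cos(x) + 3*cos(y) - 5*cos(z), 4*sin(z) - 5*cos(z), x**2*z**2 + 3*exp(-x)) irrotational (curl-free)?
No, ∇×F = (-5*sin(z) - 4*cos(z), -2*x*z**2 + 3*x*cos(x*z) + 5*sin(z) + 3*exp(-x), 3*sin(y))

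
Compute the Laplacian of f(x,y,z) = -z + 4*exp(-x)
4*exp(-x)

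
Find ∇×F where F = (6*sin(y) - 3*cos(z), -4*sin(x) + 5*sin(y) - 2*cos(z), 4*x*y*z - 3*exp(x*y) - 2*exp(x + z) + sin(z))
(4*x*z - 3*x*exp(x*y) - 2*sin(z), -4*y*z + 3*y*exp(x*y) + 2*exp(x + z) + 3*sin(z), -4*cos(x) - 6*cos(y))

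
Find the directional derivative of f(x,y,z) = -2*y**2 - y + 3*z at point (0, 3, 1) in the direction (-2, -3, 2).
45*sqrt(17)/17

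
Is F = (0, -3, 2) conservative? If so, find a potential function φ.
Yes, F is conservative. φ = -3*y + 2*z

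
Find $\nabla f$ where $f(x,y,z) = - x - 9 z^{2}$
(-1, 0, -18*z)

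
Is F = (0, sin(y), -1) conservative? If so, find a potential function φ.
Yes, F is conservative. φ = -z - cos(y)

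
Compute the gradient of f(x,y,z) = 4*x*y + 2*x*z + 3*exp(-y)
(4*y + 2*z, 4*x - 3*exp(-y), 2*x)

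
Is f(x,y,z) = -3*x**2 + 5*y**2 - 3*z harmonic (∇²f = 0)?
No, ∇²f = 4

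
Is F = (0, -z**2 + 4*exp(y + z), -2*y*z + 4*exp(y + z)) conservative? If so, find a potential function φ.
Yes, F is conservative. φ = -y*z**2 + 4*exp(y + z)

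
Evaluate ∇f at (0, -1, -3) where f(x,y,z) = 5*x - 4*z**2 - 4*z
(5, 0, 20)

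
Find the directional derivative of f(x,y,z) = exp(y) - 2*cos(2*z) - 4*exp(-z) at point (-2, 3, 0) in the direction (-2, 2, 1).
4/3 + 2*exp(3)/3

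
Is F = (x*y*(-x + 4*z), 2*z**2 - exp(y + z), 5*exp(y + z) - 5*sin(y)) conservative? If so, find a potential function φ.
No, ∇×F = (-4*z + 6*exp(y + z) - 5*cos(y), 4*x*y, x*(x - 4*z)) ≠ 0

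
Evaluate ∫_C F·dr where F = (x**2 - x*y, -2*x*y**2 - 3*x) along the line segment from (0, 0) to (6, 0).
72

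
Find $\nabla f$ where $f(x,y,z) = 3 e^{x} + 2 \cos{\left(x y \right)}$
(-2*y*sin(x*y) + 3*exp(x), -2*x*sin(x*y), 0)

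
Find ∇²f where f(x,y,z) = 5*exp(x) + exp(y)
5*exp(x) + exp(y)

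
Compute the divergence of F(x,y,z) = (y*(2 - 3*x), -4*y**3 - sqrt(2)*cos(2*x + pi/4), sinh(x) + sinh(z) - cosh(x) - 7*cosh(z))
-12*y**2 - 3*y - 7*sinh(z) + cosh(z)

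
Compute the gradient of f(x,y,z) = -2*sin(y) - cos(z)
(0, -2*cos(y), sin(z))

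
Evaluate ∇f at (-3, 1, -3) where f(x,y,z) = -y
(0, -1, 0)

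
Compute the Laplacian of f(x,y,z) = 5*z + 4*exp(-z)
4*exp(-z)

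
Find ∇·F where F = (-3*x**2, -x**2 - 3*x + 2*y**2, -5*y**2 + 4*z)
-6*x + 4*y + 4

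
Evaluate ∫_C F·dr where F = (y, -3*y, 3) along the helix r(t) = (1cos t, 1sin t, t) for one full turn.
5*pi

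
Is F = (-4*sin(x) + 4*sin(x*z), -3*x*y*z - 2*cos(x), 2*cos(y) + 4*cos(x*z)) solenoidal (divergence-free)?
No, ∇·F = -3*x*z - 4*x*sin(x*z) + 4*z*cos(x*z) - 4*cos(x)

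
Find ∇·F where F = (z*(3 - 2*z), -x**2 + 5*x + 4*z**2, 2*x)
0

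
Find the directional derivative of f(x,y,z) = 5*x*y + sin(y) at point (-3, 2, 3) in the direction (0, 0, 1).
0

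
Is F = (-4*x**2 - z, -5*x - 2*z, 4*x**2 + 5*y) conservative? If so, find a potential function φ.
No, ∇×F = (7, -8*x - 1, -5) ≠ 0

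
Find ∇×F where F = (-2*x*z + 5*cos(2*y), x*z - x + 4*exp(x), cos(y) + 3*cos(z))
(-x - sin(y), -2*x, z + 4*exp(x) + 10*sin(2*y) - 1)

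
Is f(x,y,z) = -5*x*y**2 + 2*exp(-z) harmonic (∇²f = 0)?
No, ∇²f = -10*x + 2*exp(-z)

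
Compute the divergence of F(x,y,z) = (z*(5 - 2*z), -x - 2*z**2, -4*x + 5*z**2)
10*z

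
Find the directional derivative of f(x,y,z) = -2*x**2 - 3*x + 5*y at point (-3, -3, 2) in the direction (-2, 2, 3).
-8*sqrt(17)/17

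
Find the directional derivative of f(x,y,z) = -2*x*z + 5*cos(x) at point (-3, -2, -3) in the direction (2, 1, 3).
5*sqrt(14)*(sin(3) + 3)/7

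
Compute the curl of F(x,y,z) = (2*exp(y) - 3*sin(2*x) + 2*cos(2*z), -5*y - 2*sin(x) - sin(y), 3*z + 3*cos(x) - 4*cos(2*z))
(0, 3*sin(x) - 4*sin(2*z), -2*exp(y) - 2*cos(x))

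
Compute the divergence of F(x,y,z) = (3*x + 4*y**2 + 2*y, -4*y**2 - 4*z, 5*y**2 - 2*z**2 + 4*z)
-8*y - 4*z + 7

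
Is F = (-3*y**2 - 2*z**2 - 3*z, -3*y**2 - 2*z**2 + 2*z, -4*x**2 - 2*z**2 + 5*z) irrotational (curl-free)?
No, ∇×F = (4*z - 2, 8*x - 4*z - 3, 6*y)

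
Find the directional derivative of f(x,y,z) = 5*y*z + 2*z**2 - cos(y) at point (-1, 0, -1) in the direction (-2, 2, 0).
-5*sqrt(2)/2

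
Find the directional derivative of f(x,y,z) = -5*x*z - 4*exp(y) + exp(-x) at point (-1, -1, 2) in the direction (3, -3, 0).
sqrt(2)*(-E*(E + 10) + 4)*exp(-1)/2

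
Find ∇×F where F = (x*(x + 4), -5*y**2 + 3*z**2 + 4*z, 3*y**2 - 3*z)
(6*y - 6*z - 4, 0, 0)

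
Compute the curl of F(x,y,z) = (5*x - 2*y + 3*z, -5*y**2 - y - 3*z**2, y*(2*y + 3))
(4*y + 6*z + 3, 3, 2)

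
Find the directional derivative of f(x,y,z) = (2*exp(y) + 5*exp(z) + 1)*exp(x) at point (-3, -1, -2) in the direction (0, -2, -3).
sqrt(13)*(-15 - 4*E)*exp(-5)/13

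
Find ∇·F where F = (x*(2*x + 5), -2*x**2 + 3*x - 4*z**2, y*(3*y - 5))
4*x + 5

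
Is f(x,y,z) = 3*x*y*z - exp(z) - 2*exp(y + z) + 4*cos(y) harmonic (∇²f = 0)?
No, ∇²f = -exp(z) - 4*exp(y + z) - 4*cos(y)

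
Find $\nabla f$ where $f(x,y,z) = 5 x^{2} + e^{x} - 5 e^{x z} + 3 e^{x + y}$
(10*x - 5*z*exp(x*z) + exp(x) + 3*exp(x + y), 3*exp(x + y), -5*x*exp(x*z))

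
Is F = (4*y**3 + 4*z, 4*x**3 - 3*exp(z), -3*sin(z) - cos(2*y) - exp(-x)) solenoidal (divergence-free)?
No, ∇·F = -3*cos(z)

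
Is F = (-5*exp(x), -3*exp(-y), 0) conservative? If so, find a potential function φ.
Yes, F is conservative. φ = -5*exp(x) + 3*exp(-y)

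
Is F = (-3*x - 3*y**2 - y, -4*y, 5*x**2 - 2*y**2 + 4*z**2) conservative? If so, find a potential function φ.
No, ∇×F = (-4*y, -10*x, 6*y + 1) ≠ 0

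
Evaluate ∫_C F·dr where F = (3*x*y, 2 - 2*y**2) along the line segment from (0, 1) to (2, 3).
2/3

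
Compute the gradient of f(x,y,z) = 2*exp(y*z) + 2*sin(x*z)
(2*z*cos(x*z), 2*z*exp(y*z), 2*x*cos(x*z) + 2*y*exp(y*z))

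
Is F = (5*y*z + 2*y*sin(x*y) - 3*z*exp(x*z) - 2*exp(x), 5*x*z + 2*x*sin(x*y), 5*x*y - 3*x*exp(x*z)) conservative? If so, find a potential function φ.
Yes, F is conservative. φ = 5*x*y*z - 2*exp(x) - 3*exp(x*z) - 2*cos(x*y)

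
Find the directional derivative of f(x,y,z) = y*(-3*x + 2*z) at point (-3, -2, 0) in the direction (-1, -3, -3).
-21*sqrt(19)/19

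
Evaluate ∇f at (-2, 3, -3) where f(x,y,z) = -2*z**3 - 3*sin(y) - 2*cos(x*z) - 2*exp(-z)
(-6*sin(6), -3*cos(3), -54 - 4*sin(6) + 2*exp(3))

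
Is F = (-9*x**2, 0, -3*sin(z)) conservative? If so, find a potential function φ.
Yes, F is conservative. φ = -3*x**3 + 3*cos(z)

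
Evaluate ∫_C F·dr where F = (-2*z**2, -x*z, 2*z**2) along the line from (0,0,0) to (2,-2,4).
80/3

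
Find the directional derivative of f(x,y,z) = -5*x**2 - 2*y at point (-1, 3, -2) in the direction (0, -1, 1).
sqrt(2)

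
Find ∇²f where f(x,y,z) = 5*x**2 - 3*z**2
4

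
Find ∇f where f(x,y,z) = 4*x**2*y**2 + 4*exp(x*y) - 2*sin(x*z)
(8*x*y**2 + 4*y*exp(x*y) - 2*z*cos(x*z), 4*x*(2*x*y + exp(x*y)), -2*x*cos(x*z))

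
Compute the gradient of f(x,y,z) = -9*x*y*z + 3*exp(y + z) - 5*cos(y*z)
(-9*y*z, -9*x*z + 5*z*sin(y*z) + 3*exp(y + z), -9*x*y + 5*y*sin(y*z) + 3*exp(y + z))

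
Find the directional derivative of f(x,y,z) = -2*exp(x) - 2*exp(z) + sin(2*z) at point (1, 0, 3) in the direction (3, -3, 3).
2*sqrt(3)*(-exp(3) - E + cos(6))/3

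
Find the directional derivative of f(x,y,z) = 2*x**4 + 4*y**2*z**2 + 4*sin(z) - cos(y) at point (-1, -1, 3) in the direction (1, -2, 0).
2*sqrt(5)*(sin(1) + 68)/5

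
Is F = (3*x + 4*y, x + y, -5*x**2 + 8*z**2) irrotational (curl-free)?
No, ∇×F = (0, 10*x, -3)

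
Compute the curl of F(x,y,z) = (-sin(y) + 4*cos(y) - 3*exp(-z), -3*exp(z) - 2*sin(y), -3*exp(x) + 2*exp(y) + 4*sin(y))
(2*exp(y) + 3*exp(z) + 4*cos(y), 3*exp(x) + 3*exp(-z), 4*sin(y) + cos(y))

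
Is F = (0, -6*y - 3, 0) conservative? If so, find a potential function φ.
Yes, F is conservative. φ = 3*y*(-y - 1)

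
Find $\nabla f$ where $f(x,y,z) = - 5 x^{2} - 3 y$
(-10*x, -3, 0)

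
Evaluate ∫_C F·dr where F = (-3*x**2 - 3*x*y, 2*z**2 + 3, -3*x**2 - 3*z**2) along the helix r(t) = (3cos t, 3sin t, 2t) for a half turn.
-8*pi**3 - 75*pi + 54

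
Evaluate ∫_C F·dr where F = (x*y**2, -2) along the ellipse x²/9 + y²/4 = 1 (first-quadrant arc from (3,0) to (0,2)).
-13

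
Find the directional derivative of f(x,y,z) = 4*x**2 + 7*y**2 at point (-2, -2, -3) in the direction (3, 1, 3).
-4*sqrt(19)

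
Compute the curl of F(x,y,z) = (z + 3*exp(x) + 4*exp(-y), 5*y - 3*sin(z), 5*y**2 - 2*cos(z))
(10*y + 3*cos(z), 1, 4*exp(-y))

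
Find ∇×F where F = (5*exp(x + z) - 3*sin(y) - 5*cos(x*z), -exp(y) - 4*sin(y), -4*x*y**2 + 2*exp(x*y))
(2*x*(-4*y + exp(x*y)), 5*x*sin(x*z) + 4*y**2 - 2*y*exp(x*y) + 5*exp(x + z), 3*cos(y))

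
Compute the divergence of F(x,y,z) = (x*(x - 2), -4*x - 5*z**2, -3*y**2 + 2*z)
2*x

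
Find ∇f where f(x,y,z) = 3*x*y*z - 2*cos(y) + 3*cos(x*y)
(3*y*(z - sin(x*y)), 3*x*z - 3*x*sin(x*y) + 2*sin(y), 3*x*y)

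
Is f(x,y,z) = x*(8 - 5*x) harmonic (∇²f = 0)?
No, ∇²f = -10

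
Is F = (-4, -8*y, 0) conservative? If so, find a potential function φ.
Yes, F is conservative. φ = -4*x - 4*y**2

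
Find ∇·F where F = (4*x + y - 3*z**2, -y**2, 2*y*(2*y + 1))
4 - 2*y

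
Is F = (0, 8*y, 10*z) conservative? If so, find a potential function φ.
Yes, F is conservative. φ = 4*y**2 + 5*z**2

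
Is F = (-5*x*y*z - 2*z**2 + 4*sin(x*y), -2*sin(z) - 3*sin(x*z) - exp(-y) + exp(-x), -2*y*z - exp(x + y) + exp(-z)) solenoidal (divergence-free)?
No, ∇·F = -5*y*z + 4*y*cos(x*y) - 2*y - exp(-z) + exp(-y)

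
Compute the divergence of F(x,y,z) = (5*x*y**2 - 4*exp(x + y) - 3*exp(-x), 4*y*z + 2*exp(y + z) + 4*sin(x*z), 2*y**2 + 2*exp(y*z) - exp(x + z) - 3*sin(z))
((5*y**2 + 2*y*exp(y*z) + 4*z - 4*exp(x + y) - exp(x + z) + 2*exp(y + z) - 3*cos(z))*exp(x) + 3)*exp(-x)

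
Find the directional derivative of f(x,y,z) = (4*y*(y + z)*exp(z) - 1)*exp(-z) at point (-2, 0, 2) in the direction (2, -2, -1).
-16/3 - exp(-2)/3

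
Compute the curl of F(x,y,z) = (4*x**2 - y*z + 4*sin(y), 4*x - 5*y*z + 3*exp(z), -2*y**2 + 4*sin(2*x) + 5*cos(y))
(y - 3*exp(z) - 5*sin(y), -y - 8*cos(2*x), z - 4*cos(y) + 4)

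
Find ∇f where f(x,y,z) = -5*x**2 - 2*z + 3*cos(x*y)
(-10*x - 3*y*sin(x*y), -3*x*sin(x*y), -2)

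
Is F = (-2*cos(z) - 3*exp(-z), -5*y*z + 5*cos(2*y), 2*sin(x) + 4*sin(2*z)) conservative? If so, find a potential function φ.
No, ∇×F = (5*y, 2*sin(z) - 2*cos(x) + 3*exp(-z), 0) ≠ 0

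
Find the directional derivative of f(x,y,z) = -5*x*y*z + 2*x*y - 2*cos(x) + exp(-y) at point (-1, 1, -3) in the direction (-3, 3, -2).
sqrt(22)*(-112*E - 3 + 6*E*sin(1))*exp(-1)/22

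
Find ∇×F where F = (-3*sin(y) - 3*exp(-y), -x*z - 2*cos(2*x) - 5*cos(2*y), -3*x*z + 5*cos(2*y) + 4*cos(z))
(x - 10*sin(2*y), 3*z, -z + 4*sin(2*x) + 3*cos(y) - 3*exp(-y))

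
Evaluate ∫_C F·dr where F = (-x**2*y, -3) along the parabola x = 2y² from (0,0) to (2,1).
-37/7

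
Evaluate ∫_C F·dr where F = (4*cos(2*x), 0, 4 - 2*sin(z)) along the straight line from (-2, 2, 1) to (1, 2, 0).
-2 + 2*sin(4) - 2*cos(1) + 2*sin(2)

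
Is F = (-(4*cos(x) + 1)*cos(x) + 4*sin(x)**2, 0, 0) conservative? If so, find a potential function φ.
Yes, F is conservative. φ = -(4*cos(x) + 1)*sin(x)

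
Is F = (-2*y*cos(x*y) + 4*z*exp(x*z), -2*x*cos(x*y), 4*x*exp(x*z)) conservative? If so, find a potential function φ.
Yes, F is conservative. φ = 4*exp(x*z) - 2*sin(x*y)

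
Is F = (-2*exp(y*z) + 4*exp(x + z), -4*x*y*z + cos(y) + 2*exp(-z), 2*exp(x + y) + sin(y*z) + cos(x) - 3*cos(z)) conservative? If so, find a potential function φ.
No, ∇×F = (4*x*y + z*cos(y*z) + 2*exp(x + y) + 2*exp(-z), -2*y*exp(y*z) - 2*exp(x + y) + 4*exp(x + z) + sin(x), 2*z*(-2*y + exp(y*z))) ≠ 0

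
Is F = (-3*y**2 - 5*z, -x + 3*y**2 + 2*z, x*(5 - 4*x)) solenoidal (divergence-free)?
No, ∇·F = 6*y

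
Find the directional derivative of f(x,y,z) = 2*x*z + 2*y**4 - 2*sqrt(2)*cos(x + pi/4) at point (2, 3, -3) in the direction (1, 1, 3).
2*sqrt(11)*(sqrt(2)*sin(pi/4 + 2) + 111)/11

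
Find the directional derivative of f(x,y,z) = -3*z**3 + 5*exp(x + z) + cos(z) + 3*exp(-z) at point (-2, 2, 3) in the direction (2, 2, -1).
sin(3)/3 + exp(-3) + 5*E/3 + 27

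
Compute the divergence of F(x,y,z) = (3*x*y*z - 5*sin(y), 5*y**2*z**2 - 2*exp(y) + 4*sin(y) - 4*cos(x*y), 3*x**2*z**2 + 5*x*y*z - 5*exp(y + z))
6*x**2*z + 5*x*y + 4*x*sin(x*y) + 10*y*z**2 + 3*y*z - 2*exp(y) - 5*exp(y + z) + 4*cos(y)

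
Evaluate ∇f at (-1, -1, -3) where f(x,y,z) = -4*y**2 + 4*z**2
(0, 8, -24)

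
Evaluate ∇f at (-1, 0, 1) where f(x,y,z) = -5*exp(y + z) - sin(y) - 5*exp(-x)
(5*E, -5*E - 1, -5*E)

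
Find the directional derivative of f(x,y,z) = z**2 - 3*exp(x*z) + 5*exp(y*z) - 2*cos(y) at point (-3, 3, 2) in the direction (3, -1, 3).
sqrt(19)*(-2*exp(6)*sin(3) + 9 + 12*exp(6) + 35*exp(12))*exp(-6)/19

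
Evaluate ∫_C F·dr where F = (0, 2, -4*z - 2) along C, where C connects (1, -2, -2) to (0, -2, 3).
-20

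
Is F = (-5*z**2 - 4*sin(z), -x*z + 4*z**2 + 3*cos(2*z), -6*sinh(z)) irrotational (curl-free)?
No, ∇×F = (x - 8*z + 6*sin(2*z), -10*z - 4*cos(z), -z)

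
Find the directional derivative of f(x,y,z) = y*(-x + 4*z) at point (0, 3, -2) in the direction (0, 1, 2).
16*sqrt(5)/5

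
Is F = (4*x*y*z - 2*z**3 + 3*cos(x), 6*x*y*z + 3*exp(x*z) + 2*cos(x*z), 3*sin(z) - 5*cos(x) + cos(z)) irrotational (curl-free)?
No, ∇×F = (x*(-6*y - 3*exp(x*z) + 2*sin(x*z)), 4*x*y - 6*z**2 - 5*sin(x), z*(-4*x + 6*y + 3*exp(x*z) - 2*sin(x*z)))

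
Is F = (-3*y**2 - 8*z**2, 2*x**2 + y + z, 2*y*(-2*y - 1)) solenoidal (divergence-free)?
No, ∇·F = 1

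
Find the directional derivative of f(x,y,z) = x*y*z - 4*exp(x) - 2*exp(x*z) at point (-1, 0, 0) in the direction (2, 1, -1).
sqrt(6)*(-4 - E)*exp(-1)/3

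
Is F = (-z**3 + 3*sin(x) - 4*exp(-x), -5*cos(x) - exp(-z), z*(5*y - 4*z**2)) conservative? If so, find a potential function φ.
No, ∇×F = (5*z - exp(-z), -3*z**2, 5*sin(x)) ≠ 0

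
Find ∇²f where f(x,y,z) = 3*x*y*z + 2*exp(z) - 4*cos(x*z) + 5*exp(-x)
4*x**2*cos(x*z) + 4*z**2*cos(x*z) + 2*exp(z) + 5*exp(-x)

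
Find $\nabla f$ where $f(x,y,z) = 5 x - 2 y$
(5, -2, 0)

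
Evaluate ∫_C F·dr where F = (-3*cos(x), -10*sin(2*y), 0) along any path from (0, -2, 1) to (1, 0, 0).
-3*sin(1) - 5*cos(4) + 5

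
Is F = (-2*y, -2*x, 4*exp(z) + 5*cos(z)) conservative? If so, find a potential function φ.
Yes, F is conservative. φ = -2*x*y + 4*exp(z) + 5*sin(z)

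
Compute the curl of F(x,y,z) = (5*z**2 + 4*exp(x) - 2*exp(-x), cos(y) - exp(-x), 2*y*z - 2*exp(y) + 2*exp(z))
(2*z - 2*exp(y), 10*z, exp(-x))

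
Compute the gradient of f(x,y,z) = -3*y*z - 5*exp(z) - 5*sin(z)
(0, -3*z, -3*y - 5*exp(z) - 5*cos(z))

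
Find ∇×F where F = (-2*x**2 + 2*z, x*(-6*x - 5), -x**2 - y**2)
(-2*y, 2*x + 2, -12*x - 5)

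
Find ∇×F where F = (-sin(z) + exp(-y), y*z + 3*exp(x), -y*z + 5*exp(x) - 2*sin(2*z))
(-y - z, -5*exp(x) - cos(z), 3*exp(x) + exp(-y))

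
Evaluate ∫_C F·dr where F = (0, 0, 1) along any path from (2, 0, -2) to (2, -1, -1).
1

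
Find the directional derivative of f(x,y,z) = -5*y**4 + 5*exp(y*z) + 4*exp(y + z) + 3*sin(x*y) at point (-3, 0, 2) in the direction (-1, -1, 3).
sqrt(11)*(-1 + 8*exp(2))/11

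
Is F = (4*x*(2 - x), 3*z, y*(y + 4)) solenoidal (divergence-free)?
No, ∇·F = 8 - 8*x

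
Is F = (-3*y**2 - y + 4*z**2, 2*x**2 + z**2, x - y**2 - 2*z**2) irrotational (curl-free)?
No, ∇×F = (-2*y - 2*z, 8*z - 1, 4*x + 6*y + 1)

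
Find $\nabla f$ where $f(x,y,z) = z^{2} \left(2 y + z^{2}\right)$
(0, 2*z**2, 4*z*(y + z**2))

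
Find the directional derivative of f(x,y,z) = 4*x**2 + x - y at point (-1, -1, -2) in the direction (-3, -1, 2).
11*sqrt(14)/7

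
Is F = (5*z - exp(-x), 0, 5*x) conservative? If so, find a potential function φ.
Yes, F is conservative. φ = 5*x*z + exp(-x)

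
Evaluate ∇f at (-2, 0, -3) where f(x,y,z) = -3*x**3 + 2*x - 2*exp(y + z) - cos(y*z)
(-34, -2*exp(-3), -2*exp(-3))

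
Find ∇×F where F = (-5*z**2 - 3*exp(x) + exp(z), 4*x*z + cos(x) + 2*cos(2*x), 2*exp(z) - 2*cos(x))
(-4*x, -10*z + exp(z) - 2*sin(x), 4*z - sin(x) - 4*sin(2*x))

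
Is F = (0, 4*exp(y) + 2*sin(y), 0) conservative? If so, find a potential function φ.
Yes, F is conservative. φ = 4*exp(y) - 2*cos(y)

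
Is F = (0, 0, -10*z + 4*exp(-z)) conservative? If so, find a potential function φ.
Yes, F is conservative. φ = -5*z**2 - 4*exp(-z)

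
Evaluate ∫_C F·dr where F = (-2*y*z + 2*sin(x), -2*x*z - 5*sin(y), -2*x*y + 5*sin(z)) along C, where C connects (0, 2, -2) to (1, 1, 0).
-3 + 3*cos(1)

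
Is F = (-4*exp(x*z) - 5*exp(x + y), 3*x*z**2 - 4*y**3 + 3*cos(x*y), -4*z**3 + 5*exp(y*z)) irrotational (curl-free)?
No, ∇×F = (z*(-6*x + 5*exp(y*z)), -4*x*exp(x*z), -3*y*sin(x*y) + 3*z**2 + 5*exp(x + y))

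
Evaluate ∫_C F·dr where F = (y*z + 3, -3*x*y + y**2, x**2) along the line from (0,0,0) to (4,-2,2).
-4/3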